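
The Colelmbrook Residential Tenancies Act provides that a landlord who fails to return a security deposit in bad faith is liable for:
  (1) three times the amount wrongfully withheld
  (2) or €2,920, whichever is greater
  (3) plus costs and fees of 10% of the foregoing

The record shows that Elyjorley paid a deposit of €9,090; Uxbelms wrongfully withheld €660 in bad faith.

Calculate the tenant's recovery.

€3,212

Trebled: 3 × €660 = €1,980
Minimum €2,920: €1,980 is below the minimum → €2,920
Costs and fees: 10% of €2,920 = €292
Total recovery: €2,920 + €292 = €3,212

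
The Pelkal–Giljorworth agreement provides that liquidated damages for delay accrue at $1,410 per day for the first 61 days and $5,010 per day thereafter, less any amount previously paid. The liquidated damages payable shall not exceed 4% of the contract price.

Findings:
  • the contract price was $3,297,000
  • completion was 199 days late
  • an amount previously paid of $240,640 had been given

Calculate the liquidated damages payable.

$131,880

First 61 days: 61 × $1,410 = $86,010
Remaining days: (199 − 61) × $5,010 = $691,380
Accrued per-day damages: $86,010 + $691,380 = $777,390
Less amount previously paid: $777,390 − $240,640 = $536,750
Cap: 4% of $3,297,000 = $131,880
Cap at $131,880: $536,750 exceeds the cap → $131,880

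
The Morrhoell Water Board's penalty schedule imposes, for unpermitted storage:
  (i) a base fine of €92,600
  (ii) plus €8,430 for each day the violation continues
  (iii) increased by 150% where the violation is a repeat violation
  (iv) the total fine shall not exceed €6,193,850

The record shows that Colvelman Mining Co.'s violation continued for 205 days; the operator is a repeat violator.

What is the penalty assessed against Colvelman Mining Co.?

€4,551,875

Per-day component: 205 × €8,430 = €1,728,150
Base plus per-day: €92,600 + €1,728,150 = €1,820,750
Enhancement: 150% of €1,820,750 = €2,731,125
Enhanced fine: €1,820,750 + €2,731,125 = €4,551,875
Cap at €6,193,850: €4,551,875 is within the cap, no reduction.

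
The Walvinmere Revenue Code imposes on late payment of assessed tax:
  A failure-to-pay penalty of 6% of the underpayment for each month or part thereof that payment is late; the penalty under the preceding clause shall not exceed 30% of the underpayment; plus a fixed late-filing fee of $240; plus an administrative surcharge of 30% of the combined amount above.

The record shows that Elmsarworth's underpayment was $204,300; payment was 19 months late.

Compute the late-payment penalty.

Penalty: $79,989

Accrued rate: 6% × 19 = 114%, capped at 30% → 30%
Failure-to-pay penalty: 30% of $204,300 = $61,290
Penalty before surcharge: $61,290 + $240 = $61,530
Administrative surcharge: 30% of $61,530 = $18,459
Total penalty: $61,530 + $18,459 = $79,989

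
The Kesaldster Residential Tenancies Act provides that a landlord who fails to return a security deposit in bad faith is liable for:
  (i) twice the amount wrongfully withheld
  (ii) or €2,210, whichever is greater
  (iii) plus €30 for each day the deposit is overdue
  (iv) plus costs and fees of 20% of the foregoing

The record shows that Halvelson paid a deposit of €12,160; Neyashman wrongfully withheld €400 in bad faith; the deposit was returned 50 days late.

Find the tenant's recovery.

Doubled: 2 × €400 = €800
Minimum €2,210: €800 is below the minimum → €2,210
Late-return penalty: 50 × €30 = €1,500
Damages plus late penalty: €2,210 + €1,500 = €3,710
Costs and fees: 20% of €3,710 = €742
Total recovery: €3,710 + €742 = €4,452

€4,452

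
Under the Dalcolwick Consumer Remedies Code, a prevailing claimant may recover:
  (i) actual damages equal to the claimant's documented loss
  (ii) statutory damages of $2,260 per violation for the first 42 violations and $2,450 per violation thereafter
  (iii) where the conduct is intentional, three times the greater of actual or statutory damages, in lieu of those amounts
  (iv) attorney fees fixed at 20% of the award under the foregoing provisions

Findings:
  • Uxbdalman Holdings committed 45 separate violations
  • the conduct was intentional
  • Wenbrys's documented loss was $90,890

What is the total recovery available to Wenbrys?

First 42 violations: 42 × $2,260 = $94,920
Remaining violations: (45 − 42) × $2,450 = $7,350
Statutory damages: $94,920 + $7,350 = $102,270
Greater of actual damages ($90,890) or statutory damages ($102,270): $102,270
Trebled: 3 × $102,270 = $306,810
Attorney fees: 20% of $306,810 = $61,362
Total recovery: $306,810 + $61,362 = $368,172

$368,172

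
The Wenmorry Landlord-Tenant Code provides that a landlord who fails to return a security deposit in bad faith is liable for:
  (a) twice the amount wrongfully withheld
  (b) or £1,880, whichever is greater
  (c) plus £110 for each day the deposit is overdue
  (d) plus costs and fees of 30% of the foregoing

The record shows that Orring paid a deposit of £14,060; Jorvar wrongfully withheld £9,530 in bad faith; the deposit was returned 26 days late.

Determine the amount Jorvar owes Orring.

Doubled: 2 × £9,530 = £19,060
Minimum £1,880: £19,060 meets the minimum, no increase.
Late-return penalty: 26 × £110 = £2,860
Damages plus late penalty: £19,060 + £2,860 = £21,920
Costs and fees: 30% of £21,920 = £6,576
Total recovery: £21,920 + £6,576 = £28,496

£28,496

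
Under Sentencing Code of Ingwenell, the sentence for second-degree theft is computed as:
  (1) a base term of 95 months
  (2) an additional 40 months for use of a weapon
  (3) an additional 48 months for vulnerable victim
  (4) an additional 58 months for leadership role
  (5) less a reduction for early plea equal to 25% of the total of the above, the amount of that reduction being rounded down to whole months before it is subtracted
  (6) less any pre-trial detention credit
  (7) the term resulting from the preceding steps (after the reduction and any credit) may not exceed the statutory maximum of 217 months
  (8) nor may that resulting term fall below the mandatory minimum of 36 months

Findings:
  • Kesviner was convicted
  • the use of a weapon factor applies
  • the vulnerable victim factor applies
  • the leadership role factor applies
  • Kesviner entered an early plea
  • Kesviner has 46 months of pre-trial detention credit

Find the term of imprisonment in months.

135 months

Use of a weapon enhancement: +40 months
Vulnerable victim enhancement: +48 months
Leadership role enhancement: +58 months
Adjusted term: 95 months + 40 months + 48 months + 58 months = 241 months
Early plea reduction: 25% of 241 months = 60 months (rounded down)
After reduction: 241 − 60 = 181 months
Less pre-trial detention credit: 181 months − 46 months = 135 months
Cap at 217 months: 135 months is within the cap, no reduction.
Minimum 36 months: 135 months meets the minimum, no increase.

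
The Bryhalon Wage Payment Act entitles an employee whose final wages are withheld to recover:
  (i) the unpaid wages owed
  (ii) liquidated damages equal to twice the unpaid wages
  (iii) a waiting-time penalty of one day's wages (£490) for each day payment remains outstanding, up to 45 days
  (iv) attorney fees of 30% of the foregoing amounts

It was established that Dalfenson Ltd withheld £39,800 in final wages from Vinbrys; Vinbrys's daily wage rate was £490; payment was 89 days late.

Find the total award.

Doubled: 2 × £39,800 = £79,600
Penalty days: min(89, 45) = 45
Waiting-time penalty: 45 × £490 = £22,050
Subtotal: £39,800 + £79,600 + £22,050 = £141,450
Attorney fees: 30% of £141,450 = £42,435
Total award: £141,450 + £42,435 = £183,885

Total award: £183,885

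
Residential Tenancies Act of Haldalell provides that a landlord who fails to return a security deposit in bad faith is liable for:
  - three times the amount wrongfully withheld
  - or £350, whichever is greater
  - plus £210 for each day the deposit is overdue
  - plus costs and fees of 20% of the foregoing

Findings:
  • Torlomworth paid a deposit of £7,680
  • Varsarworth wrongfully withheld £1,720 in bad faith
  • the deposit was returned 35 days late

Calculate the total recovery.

£15,012

Trebled: 3 × £1,720 = £5,160
Minimum £350: £5,160 meets the minimum, no increase.
Late-return penalty: 35 × £210 = £7,350
Damages plus late penalty: £5,160 + £7,350 = £12,510
Costs and fees: 20% of £12,510 = £2,502
Total recovery: £12,510 + £2,502 = £15,012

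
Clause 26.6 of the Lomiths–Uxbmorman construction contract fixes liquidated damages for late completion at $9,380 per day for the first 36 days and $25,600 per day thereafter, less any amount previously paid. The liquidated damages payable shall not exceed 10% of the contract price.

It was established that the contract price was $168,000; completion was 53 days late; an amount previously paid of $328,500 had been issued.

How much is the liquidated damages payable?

First 36 days: 36 × $9,380 = $337,680
Remaining days: (53 − 36) × $25,600 = $435,200
Accrued per-day damages: $337,680 + $435,200 = $772,880
Less amount previously paid: $772,880 − $328,500 = $444,380
Cap: 10% of $168,000 = $16,800
Cap at $16,800: $444,380 exceeds the cap → $16,800

$16,800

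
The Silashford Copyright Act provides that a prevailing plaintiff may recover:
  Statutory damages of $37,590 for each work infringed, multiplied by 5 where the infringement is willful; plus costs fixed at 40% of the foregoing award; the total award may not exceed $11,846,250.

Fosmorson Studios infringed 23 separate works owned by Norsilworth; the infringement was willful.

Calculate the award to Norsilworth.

Statutory damages: 23 × $37,590 = $864,570
Multiplied by 5: 5 × $864,570 = $4,322,850
Costs: 40% of $4,322,850 = $1,729,140
Award plus costs: $4,322,850 + $1,729,140 = $6,051,990
Cap at $11,846,250: $6,051,990 is within the cap, no reduction.

$6,051,990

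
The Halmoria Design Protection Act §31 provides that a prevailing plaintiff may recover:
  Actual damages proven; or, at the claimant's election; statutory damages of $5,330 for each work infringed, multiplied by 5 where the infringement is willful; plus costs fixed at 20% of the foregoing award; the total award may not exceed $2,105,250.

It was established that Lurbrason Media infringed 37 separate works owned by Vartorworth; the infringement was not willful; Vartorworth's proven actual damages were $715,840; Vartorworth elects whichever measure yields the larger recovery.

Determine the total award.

$859,008

Statutory damages: 37 × $5,330 = $197,210
Infringement not willful: no ×5 enhancement.
Greater of actual damages ($715,840) or statutory damages ($197,210): $715,840
Costs: 20% of $715,840 = $143,168
Award plus costs: $715,840 + $143,168 = $859,008
Cap at $2,105,250: $859,008 is within the cap, no reduction.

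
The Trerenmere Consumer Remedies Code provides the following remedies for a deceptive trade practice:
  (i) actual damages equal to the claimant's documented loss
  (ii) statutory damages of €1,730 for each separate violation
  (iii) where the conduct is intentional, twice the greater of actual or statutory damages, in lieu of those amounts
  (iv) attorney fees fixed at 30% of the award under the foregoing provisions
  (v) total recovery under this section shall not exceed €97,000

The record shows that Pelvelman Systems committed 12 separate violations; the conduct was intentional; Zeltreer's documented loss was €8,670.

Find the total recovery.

€53,976

Statutory damages: 12 × €1,730 = €20,760
Greater of actual damages (€8,670) or statutory damages (€20,760): €20,760
Doubled: 2 × €20,760 = €41,520
Attorney fees: 30% of €41,520 = €12,456
Total before cap: €41,520 + €12,456 = €53,976
Cap at €97,000: €53,976 is within the cap, no reduction.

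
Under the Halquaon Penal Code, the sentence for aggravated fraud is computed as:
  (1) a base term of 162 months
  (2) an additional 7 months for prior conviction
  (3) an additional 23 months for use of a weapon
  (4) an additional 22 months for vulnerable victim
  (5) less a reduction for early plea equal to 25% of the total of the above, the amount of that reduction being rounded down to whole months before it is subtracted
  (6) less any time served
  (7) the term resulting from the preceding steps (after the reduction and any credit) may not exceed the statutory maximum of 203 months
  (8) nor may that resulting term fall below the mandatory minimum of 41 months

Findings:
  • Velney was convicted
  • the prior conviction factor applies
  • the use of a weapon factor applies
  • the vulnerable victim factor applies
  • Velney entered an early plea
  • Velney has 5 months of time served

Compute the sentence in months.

156 months

Prior conviction enhancement: +7 months
Use of a weapon enhancement: +23 months
Vulnerable victim enhancement: +22 months
Adjusted term: 162 months + 7 months + 23 months + 22 months = 214 months
Early plea reduction: 25% of 214 months = 53 months (rounded down)
After reduction: 214 − 53 = 161 months
Less time served: 161 months − 5 months = 156 months
Cap at 203 months: 156 months is within the cap, no reduction.
Minimum 41 months: 156 months meets the minimum, no increase.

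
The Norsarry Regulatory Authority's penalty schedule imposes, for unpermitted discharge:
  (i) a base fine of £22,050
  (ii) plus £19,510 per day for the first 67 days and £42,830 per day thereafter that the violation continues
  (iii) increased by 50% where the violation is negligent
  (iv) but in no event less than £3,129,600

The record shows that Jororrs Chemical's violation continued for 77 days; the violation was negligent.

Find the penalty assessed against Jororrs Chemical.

£3,129,600

First 67 days: 67 × £19,510 = £1,307,170
Remaining days: (77 − 67) × £42,830 = £428,300
Per-day component: £1,307,170 + £428,300 = £1,735,470
Base plus per-day: £22,050 + £1,735,470 = £1,757,520
Enhancement: 50% of £1,757,520 = £878,760
Enhanced fine: £1,757,520 + £878,760 = £2,636,280
Minimum £3,129,600: £2,636,280 is below the minimum → £3,129,600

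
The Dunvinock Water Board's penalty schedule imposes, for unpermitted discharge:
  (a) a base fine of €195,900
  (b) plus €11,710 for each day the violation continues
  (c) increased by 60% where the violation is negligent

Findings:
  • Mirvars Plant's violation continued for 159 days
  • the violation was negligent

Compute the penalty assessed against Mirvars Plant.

Per-day component: 159 × €11,710 = €1,861,890
Base plus per-day: €195,900 + €1,861,890 = €2,057,790
Enhancement: 60% of €2,057,790 = €1,234,674
Enhanced fine: €2,057,790 + €1,234,674 = €3,292,464

€3,292,464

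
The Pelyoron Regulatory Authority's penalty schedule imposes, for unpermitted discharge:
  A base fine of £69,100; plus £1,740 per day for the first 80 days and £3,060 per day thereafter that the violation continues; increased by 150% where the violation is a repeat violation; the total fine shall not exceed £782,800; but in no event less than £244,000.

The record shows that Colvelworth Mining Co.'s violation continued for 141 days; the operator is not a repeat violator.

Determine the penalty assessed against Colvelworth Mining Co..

£394,960

First 80 days: 80 × £1,740 = £139,200
Remaining days: (141 − 80) × £3,060 = £186,660
Per-day component: £139,200 + £186,660 = £325,860
Base plus per-day: £69,100 + £325,860 = £394,960
The operator is not a repeat violator: no 150% increase.
Cap at £782,800: £394,960 is within the cap, no reduction.
Minimum £244,000: £394,960 meets the minimum, no increase.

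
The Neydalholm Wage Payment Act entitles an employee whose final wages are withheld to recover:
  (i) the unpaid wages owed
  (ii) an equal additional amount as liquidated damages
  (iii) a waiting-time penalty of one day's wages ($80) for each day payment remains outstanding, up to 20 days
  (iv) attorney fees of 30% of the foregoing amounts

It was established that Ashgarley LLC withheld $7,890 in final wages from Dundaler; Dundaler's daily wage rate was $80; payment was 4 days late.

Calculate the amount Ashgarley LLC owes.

Total award: $20,930

Liquidated damages (equal amount): $7,890
Penalty days: min(4, 20) = 4
Waiting-time penalty: 4 × $80 = $320
Subtotal: $7,890 + $7,890 + $320 = $16,100
Attorney fees: 30% of $16,100 = $4,830
Total award: $16,100 + $4,830 = $20,930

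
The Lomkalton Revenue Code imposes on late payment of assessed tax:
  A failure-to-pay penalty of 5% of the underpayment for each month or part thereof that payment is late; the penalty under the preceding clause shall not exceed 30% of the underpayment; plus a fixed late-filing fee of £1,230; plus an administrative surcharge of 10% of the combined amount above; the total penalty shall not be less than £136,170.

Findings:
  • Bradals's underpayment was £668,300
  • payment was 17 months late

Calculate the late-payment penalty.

Accrued rate: 5% × 17 = 85%, capped at 30% → 30%
Failure-to-pay penalty: 30% of £668,300 = £200,490
Penalty before surcharge: £200,490 + £1,230 = £201,720
Administrative surcharge: 10% of £201,720 = £20,172
Total penalty: £201,720 + £20,172 = £221,892
Minimum £136,170: £221,892 meets the minimum, no increase.

£221,892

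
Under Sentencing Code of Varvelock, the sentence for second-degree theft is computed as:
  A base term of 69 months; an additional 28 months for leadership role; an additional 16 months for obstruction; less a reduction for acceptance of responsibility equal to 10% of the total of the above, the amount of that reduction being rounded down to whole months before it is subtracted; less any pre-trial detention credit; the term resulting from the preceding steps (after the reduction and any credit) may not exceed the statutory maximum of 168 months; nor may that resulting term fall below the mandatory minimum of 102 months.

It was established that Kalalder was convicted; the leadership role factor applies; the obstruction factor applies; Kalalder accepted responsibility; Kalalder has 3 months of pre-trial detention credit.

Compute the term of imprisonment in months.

Leadership role enhancement: +28 months
Obstruction enhancement: +16 months
Adjusted term: 69 months + 28 months + 16 months = 113 months
Acceptance of responsibility reduction: 10% of 113 months = 11 months (rounded down)
After reduction: 113 − 11 = 102 months
Less pre-trial detention credit: 102 months − 3 months = 99 months
Cap at 168 months: 99 months is within the cap, no reduction.
Minimum 102 months: 99 months is below the minimum → 102 months

102 months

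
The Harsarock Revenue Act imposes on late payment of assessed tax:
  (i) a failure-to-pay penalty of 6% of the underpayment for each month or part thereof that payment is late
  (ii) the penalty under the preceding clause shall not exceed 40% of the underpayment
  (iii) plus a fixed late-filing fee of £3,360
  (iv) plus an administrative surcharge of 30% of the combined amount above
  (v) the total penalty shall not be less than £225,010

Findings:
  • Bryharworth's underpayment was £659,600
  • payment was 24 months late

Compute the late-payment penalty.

£347,360

Accrued rate: 6% × 24 = 144%, capped at 40% → 40%
Failure-to-pay penalty: 40% of £659,600 = £263,840
Penalty before surcharge: £263,840 + £3,360 = £267,200
Administrative surcharge: 30% of £267,200 = £80,160
Total penalty: £267,200 + £80,160 = £347,360
Minimum £225,010: £347,360 meets the minimum, no increase.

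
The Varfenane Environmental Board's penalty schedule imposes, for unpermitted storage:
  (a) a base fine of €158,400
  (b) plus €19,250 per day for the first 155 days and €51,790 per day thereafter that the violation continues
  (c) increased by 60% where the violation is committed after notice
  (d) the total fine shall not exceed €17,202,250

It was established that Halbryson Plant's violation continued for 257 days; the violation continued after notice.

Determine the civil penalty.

€13,479,568

First 155 days: 155 × €19,250 = €2,983,750
Remaining days: (257 − 155) × €51,790 = €5,282,580
Per-day component: €2,983,750 + €5,282,580 = €8,266,330
Base plus per-day: €158,400 + €8,266,330 = €8,424,730
Enhancement: 60% of €8,424,730 = €5,054,838
Enhanced fine: €8,424,730 + €5,054,838 = €13,479,568
Cap at €17,202,250: €13,479,568 is within the cap, no reduction.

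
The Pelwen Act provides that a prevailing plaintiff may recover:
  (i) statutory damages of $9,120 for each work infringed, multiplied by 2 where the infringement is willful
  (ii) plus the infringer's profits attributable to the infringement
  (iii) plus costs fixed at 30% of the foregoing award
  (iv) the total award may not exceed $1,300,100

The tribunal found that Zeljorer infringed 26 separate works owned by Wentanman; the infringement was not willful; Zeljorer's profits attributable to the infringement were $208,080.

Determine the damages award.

$578,760

Statutory damages: 26 × $9,120 = $237,120
Infringement not willful: no ×2 enhancement.
Combined award: $237,120 + $208,080 = $445,200
Costs: 30% of $445,200 = $133,560
Award plus costs: $445,200 + $133,560 = $578,760
Cap at $1,300,100: $578,760 is within the cap, no reduction.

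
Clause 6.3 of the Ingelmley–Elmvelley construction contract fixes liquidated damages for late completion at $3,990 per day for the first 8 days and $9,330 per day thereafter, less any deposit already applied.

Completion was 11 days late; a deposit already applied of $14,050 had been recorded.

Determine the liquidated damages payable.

$45,860

First 8 days: 8 × $3,990 = $31,920
Remaining days: (11 − 8) × $9,330 = $27,990
Accrued per-day damages: $31,920 + $27,990 = $59,910
Less deposit already applied: $59,910 − $14,050 = $45,860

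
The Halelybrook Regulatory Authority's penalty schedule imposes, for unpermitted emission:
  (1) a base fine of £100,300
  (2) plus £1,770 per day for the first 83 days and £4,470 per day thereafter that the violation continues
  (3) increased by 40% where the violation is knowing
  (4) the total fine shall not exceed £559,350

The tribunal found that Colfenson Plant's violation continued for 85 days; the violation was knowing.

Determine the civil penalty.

First 83 days: 83 × £1,770 = £146,910
Remaining days: (85 − 83) × £4,470 = £8,940
Per-day component: £146,910 + £8,940 = £155,850
Base plus per-day: £100,300 + £155,850 = £256,150
Enhancement: 40% of £256,150 = £102,460
Enhanced fine: £256,150 + £102,460 = £358,610
Cap at £559,350: £358,610 is within the cap, no reduction.

£358,610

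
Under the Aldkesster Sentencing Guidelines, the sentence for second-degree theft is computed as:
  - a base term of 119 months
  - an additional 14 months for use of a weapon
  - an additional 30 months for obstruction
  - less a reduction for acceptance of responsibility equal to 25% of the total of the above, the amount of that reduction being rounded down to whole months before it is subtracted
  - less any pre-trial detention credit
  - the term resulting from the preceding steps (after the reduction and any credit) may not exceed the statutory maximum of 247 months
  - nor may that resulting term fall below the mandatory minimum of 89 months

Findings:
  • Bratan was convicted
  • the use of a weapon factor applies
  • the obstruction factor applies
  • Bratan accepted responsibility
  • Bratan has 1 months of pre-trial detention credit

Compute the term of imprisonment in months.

122 months

Use of a weapon enhancement: +14 months
Obstruction enhancement: +30 months
Adjusted term: 119 months + 14 months + 30 months = 163 months
Acceptance of responsibility reduction: 25% of 163 months = 40 months (rounded down)
After reduction: 163 − 40 = 123 months
Less pre-trial detention credit: 123 months − 1 months = 122 months
Cap at 247 months: 122 months is within the cap, no reduction.
Minimum 89 months: 122 months meets the minimum, no increase.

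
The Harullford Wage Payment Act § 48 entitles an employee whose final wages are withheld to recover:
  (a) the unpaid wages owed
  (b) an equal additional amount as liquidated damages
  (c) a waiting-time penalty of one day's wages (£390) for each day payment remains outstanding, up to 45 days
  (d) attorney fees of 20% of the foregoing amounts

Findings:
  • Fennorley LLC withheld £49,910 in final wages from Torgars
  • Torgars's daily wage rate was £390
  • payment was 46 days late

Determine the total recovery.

Total award: £140,844

Liquidated damages (equal amount): £49,910
Penalty days: min(46, 45) = 45
Waiting-time penalty: 45 × £390 = £17,550
Subtotal: £49,910 + £49,910 + £17,550 = £117,370
Attorney fees: 20% of £117,370 = £23,474
Total award: £117,370 + £23,474 = £140,844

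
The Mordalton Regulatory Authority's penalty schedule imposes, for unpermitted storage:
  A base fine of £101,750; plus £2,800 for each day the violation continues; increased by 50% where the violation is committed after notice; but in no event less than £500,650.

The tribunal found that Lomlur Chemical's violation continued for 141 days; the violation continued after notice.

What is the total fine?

Per-day component: 141 × £2,800 = £394,800
Base plus per-day: £101,750 + £394,800 = £496,550
Enhancement: 50% of £496,550 = £248,275
Enhanced fine: £496,550 + £248,275 = £744,825
Minimum £500,650: £744,825 meets the minimum, no increase.

£744,825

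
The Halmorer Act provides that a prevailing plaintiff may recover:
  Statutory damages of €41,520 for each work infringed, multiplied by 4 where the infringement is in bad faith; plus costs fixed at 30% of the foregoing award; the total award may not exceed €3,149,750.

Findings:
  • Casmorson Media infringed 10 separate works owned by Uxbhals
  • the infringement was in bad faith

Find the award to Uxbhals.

Statutory damages: 10 × €41,520 = €415,200
Multiplied by 4: 4 × €415,200 = €1,660,800
Costs: 30% of €1,660,800 = €498,240
Award plus costs: €1,660,800 + €498,240 = €2,159,040
Cap at €3,149,750: €2,159,040 is within the cap, no reduction.

€2,159,040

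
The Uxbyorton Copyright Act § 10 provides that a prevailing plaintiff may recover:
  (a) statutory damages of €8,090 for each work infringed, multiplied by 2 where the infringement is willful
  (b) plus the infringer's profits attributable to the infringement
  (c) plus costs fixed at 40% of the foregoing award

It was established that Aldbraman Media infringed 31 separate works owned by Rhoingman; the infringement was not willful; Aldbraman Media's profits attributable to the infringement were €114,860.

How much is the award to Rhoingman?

€511,910

Statutory damages: 31 × €8,090 = €250,790
Infringement not willful: no ×2 enhancement.
Combined award: €250,790 + €114,860 = €365,650
Costs: 40% of €365,650 = €146,260
Award plus costs: €365,650 + €146,260 = €511,910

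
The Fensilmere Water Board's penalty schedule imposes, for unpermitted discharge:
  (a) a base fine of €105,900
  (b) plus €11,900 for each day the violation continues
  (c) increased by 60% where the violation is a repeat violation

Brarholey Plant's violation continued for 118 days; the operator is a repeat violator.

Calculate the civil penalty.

€2,416,160

Per-day component: 118 × €11,900 = €1,404,200
Base plus per-day: €105,900 + €1,404,200 = €1,510,100
Enhancement: 60% of €1,510,100 = €906,060
Enhanced fine: €1,510,100 + €906,060 = €2,416,160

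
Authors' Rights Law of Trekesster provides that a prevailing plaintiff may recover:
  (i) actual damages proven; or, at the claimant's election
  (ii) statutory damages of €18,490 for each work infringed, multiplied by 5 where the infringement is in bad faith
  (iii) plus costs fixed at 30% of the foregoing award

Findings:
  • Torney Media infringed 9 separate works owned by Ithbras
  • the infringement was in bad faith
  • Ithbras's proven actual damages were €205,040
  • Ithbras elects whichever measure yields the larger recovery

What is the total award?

€1,081,665

Statutory damages: 9 × €18,490 = €166,410
Multiplied by 5: 5 × €166,410 = €832,050
Greater of actual damages (€205,040) or enhanced statutory damages (€832,050): €832,050
Costs: 30% of €832,050 = €249,615
Award plus costs: €832,050 + €249,615 = €1,081,665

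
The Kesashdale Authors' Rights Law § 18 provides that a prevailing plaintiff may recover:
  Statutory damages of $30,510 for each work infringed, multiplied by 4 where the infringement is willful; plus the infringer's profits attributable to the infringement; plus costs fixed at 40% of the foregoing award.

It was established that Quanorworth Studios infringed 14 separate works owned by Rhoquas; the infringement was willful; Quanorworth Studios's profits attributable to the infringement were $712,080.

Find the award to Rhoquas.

$3,388,896

Statutory damages: 14 × $30,510 = $427,140
Multiplied by 4: 4 × $427,140 = $1,708,560
Combined award: $1,708,560 + $712,080 = $2,420,640
Costs: 40% of $2,420,640 = $968,256
Award plus costs: $2,420,640 + $968,256 = $3,388,896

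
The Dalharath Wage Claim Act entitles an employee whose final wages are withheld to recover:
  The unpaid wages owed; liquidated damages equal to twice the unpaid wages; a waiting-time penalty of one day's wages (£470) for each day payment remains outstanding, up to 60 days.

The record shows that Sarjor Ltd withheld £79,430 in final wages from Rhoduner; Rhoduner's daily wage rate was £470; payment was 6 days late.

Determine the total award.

Doubled: 2 × £79,430 = £158,860
Penalty days: min(6, 60) = 6
Waiting-time penalty: 6 × £470 = £2,820
Total award: £79,430 + £158,860 + £2,820 = £241,110

£241,110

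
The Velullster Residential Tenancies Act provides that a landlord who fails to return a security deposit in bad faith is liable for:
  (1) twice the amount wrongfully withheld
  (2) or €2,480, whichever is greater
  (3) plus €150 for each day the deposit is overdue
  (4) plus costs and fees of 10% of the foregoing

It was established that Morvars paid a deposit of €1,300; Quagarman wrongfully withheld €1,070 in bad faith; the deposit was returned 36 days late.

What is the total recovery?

€8,668

Doubled: 2 × €1,070 = €2,140
Minimum €2,480: €2,140 is below the minimum → €2,480
Late-return penalty: 36 × €150 = €5,400
Damages plus late penalty: €2,480 + €5,400 = €7,880
Costs and fees: 10% of €7,880 = €788
Total recovery: €7,880 + €788 = €8,668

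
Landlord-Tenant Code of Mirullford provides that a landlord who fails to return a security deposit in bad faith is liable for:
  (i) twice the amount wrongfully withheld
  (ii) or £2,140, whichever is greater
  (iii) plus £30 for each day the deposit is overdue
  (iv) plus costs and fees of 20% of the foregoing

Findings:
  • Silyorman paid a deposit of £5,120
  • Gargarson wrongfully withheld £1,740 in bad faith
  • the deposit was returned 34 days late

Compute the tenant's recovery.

Recovery: £5,400

Doubled: 2 × £1,740 = £3,480
Minimum £2,140: £3,480 meets the minimum, no increase.
Late-return penalty: 34 × £30 = £1,020
Damages plus late penalty: £3,480 + £1,020 = £4,500
Costs and fees: 20% of £4,500 = £900
Total recovery: £4,500 + £900 = £5,400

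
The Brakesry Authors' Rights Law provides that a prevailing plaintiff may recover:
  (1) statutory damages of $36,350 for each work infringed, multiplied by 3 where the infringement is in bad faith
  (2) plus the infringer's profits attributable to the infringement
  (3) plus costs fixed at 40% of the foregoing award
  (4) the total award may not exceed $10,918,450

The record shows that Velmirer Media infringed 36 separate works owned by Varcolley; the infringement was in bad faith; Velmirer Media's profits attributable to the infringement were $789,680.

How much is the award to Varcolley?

$6,601,672

Statutory damages: 36 × $36,350 = $1,308,600
Trebled: 3 × $1,308,600 = $3,925,800
Combined award: $3,925,800 + $789,680 = $4,715,480
Costs: 40% of $4,715,480 = $1,886,192
Award plus costs: $4,715,480 + $1,886,192 = $6,601,672
Cap at $10,918,450: $6,601,672 is within the cap, no reduction.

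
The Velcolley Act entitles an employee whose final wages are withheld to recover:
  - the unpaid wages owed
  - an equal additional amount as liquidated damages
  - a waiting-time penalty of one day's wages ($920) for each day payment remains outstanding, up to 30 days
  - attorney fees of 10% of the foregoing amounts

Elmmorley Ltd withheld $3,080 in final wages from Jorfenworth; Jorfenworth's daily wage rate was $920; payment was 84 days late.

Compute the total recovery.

Liquidated damages (equal amount): $3,080
Penalty days: min(84, 30) = 30
Waiting-time penalty: 30 × $920 = $27,600
Subtotal: $3,080 + $3,080 + $27,600 = $33,760
Attorney fees: 10% of $33,760 = $3,376
Total award: $33,760 + $3,376 = $37,136

$37,136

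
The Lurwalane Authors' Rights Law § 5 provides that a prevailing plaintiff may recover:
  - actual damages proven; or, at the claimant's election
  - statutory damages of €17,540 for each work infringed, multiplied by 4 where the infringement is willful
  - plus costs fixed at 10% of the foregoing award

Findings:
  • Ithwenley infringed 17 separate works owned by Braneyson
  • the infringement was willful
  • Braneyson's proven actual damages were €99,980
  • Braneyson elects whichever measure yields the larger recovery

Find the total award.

Statutory damages: 17 × €17,540 = €298,180
Multiplied by 4: 4 × €298,180 = €1,192,720
Greater of actual damages (€99,980) or enhanced statutory damages (€1,192,720): €1,192,720
Costs: 10% of €1,192,720 = €119,272
Award plus costs: €1,192,720 + €119,272 = €1,311,992

€1,311,992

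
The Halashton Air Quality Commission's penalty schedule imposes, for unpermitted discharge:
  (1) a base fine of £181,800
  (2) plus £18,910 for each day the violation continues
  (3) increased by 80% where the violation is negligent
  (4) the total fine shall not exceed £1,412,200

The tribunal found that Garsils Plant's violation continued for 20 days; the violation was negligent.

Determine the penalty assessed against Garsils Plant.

£1,008,000

Per-day component: 20 × £18,910 = £378,200
Base plus per-day: £181,800 + £378,200 = £560,000
Enhancement: 80% of £560,000 = £448,000
Enhanced fine: £560,000 + £448,000 = £1,008,000
Cap at £1,412,200: £1,008,000 is within the cap, no reduction.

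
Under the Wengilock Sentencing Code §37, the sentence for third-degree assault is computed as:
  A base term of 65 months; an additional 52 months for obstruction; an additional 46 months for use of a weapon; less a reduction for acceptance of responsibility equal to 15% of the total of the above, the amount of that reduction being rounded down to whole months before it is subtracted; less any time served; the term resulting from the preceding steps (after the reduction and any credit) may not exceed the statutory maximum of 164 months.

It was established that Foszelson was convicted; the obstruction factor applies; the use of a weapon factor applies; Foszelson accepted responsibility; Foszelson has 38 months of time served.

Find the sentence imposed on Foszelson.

Obstruction enhancement: +52 months
Use of a weapon enhancement: +46 months
Adjusted term: 65 months + 52 months + 46 months = 163 months
Acceptance of responsibility reduction: 15% of 163 months = 24 months (rounded down)
After reduction: 163 − 24 = 139 months
Less time served: 139 months − 38 months = 101 months
Cap at 164 months: 101 months is within the cap, no reduction.

101 months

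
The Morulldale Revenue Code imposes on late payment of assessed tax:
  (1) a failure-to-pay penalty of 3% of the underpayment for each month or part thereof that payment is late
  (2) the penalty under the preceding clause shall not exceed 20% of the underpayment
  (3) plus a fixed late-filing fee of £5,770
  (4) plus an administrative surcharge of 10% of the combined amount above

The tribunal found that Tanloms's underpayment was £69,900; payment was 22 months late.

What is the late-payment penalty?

£21,725

Accrued rate: 3% × 22 = 66%, capped at 20% → 20%
Failure-to-pay penalty: 20% of £69,900 = £13,980
Penalty before surcharge: £13,980 + £5,770 = £19,750
Administrative surcharge: 10% of £19,750 = £1,975
Total penalty: £19,750 + £1,975 = £21,725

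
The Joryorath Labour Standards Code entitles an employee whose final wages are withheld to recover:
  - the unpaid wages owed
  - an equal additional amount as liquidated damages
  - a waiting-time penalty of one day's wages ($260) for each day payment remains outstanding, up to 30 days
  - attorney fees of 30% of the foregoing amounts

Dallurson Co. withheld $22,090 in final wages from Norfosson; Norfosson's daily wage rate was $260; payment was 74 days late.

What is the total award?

Total award: $67,574

Liquidated damages (equal amount): $22,090
Penalty days: min(74, 30) = 30
Waiting-time penalty: 30 × $260 = $7,800
Subtotal: $22,090 + $22,090 + $7,800 = $51,980
Attorney fees: 30% of $51,980 = $15,594
Total award: $51,980 + $15,594 = $67,574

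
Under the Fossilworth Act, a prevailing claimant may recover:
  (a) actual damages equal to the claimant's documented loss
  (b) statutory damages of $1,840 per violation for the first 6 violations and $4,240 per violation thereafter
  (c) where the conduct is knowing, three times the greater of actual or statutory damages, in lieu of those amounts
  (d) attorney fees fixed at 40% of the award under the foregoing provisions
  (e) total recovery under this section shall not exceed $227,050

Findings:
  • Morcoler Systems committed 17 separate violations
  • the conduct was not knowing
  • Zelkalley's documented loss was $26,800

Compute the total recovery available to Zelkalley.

First 6 violations: 6 × $1,840 = $11,040
Remaining violations: (17 − 6) × $4,240 = $46,640
Statutory damages: $11,040 + $46,640 = $57,680
Conduct not knowing: the in-lieu enhancement does not apply.
Actual plus statutory damages: $26,800 + $57,680 = $84,480
Attorney fees: 40% of $84,480 = $33,792
Total before cap: $84,480 + $33,792 = $118,272
Cap at $227,050: $118,272 is within the cap, no reduction.

$118,272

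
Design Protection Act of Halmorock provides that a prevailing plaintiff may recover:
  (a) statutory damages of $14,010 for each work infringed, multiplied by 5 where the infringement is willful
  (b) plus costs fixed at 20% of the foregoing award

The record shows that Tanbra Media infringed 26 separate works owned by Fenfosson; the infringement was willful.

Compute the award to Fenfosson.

Statutory damages: 26 × $14,010 = $364,260
Multiplied by 5: 5 × $364,260 = $1,821,300
Costs: 20% of $1,821,300 = $364,260
Award plus costs: $1,821,300 + $364,260 = $2,185,560

$2,185,560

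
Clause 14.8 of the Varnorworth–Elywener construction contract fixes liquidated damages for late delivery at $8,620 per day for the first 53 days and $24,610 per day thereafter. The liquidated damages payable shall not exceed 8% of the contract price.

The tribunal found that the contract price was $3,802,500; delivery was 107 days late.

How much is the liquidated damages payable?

First 53 days: 53 × $8,620 = $456,860
Remaining days: (107 − 53) × $24,610 = $1,328,940
Accrued per-day damages: $456,860 + $1,328,940 = $1,785,800
Cap: 8% of $3,802,500 = $304,200
Cap at $304,200: $1,785,800 exceeds the cap → $304,200

$304,200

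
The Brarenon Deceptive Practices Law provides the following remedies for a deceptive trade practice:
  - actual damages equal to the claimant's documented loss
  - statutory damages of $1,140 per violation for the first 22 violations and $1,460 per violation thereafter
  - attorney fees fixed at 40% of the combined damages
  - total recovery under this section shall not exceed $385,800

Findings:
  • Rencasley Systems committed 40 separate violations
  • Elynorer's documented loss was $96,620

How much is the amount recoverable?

Total recovery: $207,172

First 22 violations: 22 × $1,140 = $25,080
Remaining violations: (40 − 22) × $1,460 = $26,280
Statutory damages: $25,080 + $26,280 = $51,360
Combined damages: $96,620 + $51,360 = $147,980
Attorney fees: 40% of $147,980 = $59,192
Total before cap: $147,980 + $59,192 = $207,172
Cap at $385,800: $207,172 is within the cap, no reduction.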